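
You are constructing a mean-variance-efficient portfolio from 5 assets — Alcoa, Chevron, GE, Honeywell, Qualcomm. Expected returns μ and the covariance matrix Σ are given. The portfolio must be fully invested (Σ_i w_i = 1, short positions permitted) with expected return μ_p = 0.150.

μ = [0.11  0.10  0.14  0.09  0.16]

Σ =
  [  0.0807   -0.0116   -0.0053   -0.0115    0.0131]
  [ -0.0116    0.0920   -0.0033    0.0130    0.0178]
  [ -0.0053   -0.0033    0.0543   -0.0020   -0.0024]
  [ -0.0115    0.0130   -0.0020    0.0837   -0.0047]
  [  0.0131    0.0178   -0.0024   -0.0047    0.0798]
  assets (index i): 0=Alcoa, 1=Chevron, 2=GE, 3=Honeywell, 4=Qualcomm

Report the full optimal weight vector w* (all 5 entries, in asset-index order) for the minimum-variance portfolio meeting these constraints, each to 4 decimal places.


x=Σ⁻¹μ = [1.5901  0.8730  2.9111  1.3240  1.7148]
y=Σ⁻¹𝟙 = [15.6703  9.9162  21.4552  13.5892  9.1926]
a=μᵀx=1.063284  b=𝟙ᵀx=8.412924  c=𝟙ᵀy=69.823472  D=ac−b²=3.464863
λ₁=(c·0.150−b)/D = (69.823472·0.150−8.412924)/3.464863 = 0.594712
λ₂=(a−b·0.150)/D = (1.063284−8.412924·0.150)/3.464863 = -0.057334
w* = 0.594712·x + -0.057334·y:
  w_0 = 0.594712·1.5901 + -0.057334·15.6703 = 0.0472  (Alcoa)
  w_1 = 0.594712·0.8730 + -0.057334·9.9162 = -0.0494  (Chevron)
  w_2 = 0.594712·2.9111 + -0.057334·21.4552 = 0.5011  (GE)
  w_3 = 0.594712·1.3240 + -0.057334·13.5892 = 0.0083  (Honeywell)
  w_4 = 0.594712·1.7148 + -0.057334·9.1926 = 0.4928  (Qualcomm)
Σw_i=1.0000  μᵀw=0.1500
σ²=wᵀΣw=λ₁·μ_p+λ₂ = 0.594712·0.150 + -0.057334 = 0.031873 ≈ 0.0319

0.0472  -0.0494  0.5011  0.0083  0.4928


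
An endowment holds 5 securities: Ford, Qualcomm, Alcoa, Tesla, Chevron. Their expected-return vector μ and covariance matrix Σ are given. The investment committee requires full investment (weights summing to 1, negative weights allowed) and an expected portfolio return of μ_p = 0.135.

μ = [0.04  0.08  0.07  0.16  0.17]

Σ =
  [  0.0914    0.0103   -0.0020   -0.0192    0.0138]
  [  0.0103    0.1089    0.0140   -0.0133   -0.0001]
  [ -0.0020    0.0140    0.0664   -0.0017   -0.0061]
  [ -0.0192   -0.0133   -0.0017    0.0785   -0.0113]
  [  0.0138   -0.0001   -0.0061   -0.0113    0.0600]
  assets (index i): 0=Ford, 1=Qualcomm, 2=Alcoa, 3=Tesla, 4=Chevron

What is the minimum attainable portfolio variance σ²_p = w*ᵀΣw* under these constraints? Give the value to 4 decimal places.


0.0152

p=Σ⁻¹μ = [0.4452  0.8761  1.2663  2.8110  3.3906]
q=Σ⁻¹𝟙 = [11.6335  8.5173  15.9154  20.1677  19.4215]
a=μᵀp=1.202704  b=𝟙ᵀp=8.789276  c=𝟙ᵀq=75.655331  D=ac−b²=13.739593
λ₁=(c·0.135−b)/D = (75.655331·0.135−8.789276)/13.739593 = 0.103656
λ₂=(a−b·0.135)/D = (1.202704−8.789276·0.135)/13.739593 = 0.001176
w* = 0.103656·p + 0.001176·q:
  w_0 = 0.103656·0.4452 + 0.001176·11.6335 = 0.0598  (Ford)
  w_1 = 0.103656·0.8761 + 0.001176·8.5173 = 0.1008  (Qualcomm)
  w_2 = 0.103656·1.2663 + 0.001176·15.9154 = 0.1500  (Alcoa)
  w_3 = 0.103656·2.8110 + 0.001176·20.1677 = 0.3151  (Tesla)
  w_4 = 0.103656·3.3906 + 0.001176·19.4215 = 0.3743  (Chevron)
Σw_i=1.0000  μᵀw=0.1350
σ²=wᵀΣw=λ₁·μ_p+λ₂ = 0.103656·0.135 + 0.001176 = 0.015169 ≈ 0.0152


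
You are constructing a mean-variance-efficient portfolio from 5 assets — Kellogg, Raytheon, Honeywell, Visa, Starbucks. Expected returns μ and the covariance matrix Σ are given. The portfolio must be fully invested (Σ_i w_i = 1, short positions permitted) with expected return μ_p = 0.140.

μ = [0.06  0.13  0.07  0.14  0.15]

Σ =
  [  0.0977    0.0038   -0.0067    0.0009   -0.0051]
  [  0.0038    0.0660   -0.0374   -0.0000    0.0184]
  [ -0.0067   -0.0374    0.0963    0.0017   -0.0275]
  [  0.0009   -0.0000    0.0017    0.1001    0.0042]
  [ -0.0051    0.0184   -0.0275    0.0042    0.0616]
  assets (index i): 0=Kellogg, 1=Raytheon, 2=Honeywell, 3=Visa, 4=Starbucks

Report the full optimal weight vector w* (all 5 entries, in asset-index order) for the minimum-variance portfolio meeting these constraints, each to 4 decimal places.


-0.1060  0.2784  0.1454  0.2345  0.4478

x=Σ⁻¹μ = [0.8234  2.6003  2.5689  1.2305  2.7895]
y=Σ⁻¹𝟙 = [12.1667  23.3688  26.2685  8.5364  21.4058]
a=μᵀx=1.157969  b=𝟙ᵀx=10.012699  c=𝟙ᵀy=91.746138  D=ac−b²=5.985056
λ₁=(c·0.140−b)/D = (91.746138·0.140−10.012699)/5.985056 = 0.473139
λ₂=(a−b·0.140)/D = (1.157969−10.012699·0.140)/5.985056 = -0.040736
w* = 0.473139·x + -0.040736·y:
  w_0 = 0.473139·0.8234 + -0.040736·12.1667 = -0.1060  (Kellogg)
  w_1 = 0.473139·2.6003 + -0.040736·23.3688 = 0.2784  (Raytheon)
  w_2 = 0.473139·2.5689 + -0.040736·26.2685 = 0.1454  (Honeywell)
  w_3 = 0.473139·1.2305 + -0.040736·8.5364 = 0.2345  (Visa)
  w_4 = 0.473139·2.7895 + -0.040736·21.4058 = 0.4478  (Starbucks)
Σw_i=1.0000  μᵀw=0.1400
σ²=wᵀΣw=λ₁·μ_p+λ₂ = 0.473139·0.140 + -0.040736 = 0.025503 ≈ 0.0255


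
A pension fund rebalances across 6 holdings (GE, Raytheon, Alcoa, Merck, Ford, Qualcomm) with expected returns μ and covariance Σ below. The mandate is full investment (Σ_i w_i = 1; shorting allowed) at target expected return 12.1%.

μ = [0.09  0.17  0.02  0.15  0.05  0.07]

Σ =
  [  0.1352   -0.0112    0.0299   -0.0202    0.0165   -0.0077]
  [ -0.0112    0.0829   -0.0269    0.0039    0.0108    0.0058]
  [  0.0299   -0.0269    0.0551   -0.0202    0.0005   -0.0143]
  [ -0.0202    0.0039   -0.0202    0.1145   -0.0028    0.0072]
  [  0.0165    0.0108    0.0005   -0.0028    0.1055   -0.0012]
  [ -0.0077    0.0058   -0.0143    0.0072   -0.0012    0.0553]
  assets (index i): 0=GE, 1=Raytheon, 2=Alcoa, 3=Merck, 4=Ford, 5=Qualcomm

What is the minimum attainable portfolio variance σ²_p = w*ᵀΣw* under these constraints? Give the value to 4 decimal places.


u=Σ⁻¹μ = [0.6973  2.6867  2.2804  1.6556  0.1396  1.4583]
v=Σ⁻¹𝟙 = [3.3155  21.6374  38.3377  13.9792  7.2134  24.5256]
a=μᵀu=0.922504  b=𝟙ᵀu=8.917853  c=𝟙ᵀv=109.008771  D=ac−b²=21.032939
λ₁=(c·0.121−b)/D = (109.008771·0.121−8.917853)/21.032939 = 0.203120
λ₂=(a−b·0.121)/D = (0.922504−8.917853·0.121)/21.032939 = -0.007443
w* = 0.203120·u + -0.007443·v:
  w_0 = 0.203120·0.6973 + -0.007443·3.3155 = 0.1170  (GE)
  w_1 = 0.203120·2.6867 + -0.007443·21.6374 = 0.3847  (Raytheon)
  w_2 = 0.203120·2.2804 + -0.007443·38.3377 = 0.1778  (Alcoa)
  w_3 = 0.203120·1.6556 + -0.007443·13.9792 = 0.2322  (Merck)
  w_4 = 0.203120·0.1396 + -0.007443·7.2134 = -0.0253  (Ford)
  w_5 = 0.203120·1.4583 + -0.007443·24.5256 = 0.1137  (Qualcomm)
Σw_i=1.0000  μᵀw=0.1210
σ²=wᵀΣw=λ₁·μ_p+λ₂ = 0.203120·0.121 + -0.007443 = 0.017134 ≈ 0.0171

0.0171


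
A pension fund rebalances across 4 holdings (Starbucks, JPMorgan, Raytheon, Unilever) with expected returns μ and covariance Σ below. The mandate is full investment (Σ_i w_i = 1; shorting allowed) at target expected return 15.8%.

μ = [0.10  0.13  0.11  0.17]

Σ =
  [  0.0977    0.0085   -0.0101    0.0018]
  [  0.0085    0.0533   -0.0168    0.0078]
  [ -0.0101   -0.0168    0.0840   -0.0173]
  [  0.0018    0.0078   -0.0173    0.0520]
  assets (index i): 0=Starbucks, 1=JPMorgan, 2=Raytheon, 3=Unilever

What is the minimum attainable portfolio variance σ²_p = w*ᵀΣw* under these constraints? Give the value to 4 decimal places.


p=Σ⁻¹μ = [1.0107  2.5865  2.7210  3.7515]
q=Σ⁻¹𝟙 = [10.2882  20.6861  22.0372  23.1033]
a=μᵀp=1.374378  b=𝟙ᵀp=10.069673  c=𝟙ᵀq=76.114845  D=ac−b²=3.212270
λ₁=(c·0.158−b)/D = (76.114845·0.158−10.069673)/3.212270 = 0.609062
λ₂=(a−b·0.158)/D = (1.374378−10.069673·0.158)/3.212270 = -0.067438
w* = 0.609062·p + -0.067438·q:
  w_0 = 0.609062·1.0107 + -0.067438·10.2882 = -0.0782  (Starbucks)
  w_1 = 0.609062·2.5865 + -0.067438·20.6861 = 0.1803  (JPMorgan)
  w_2 = 0.609062·2.7210 + -0.067438·22.0372 = 0.1711  (Raytheon)
  w_3 = 0.609062·3.7515 + -0.067438·23.1033 = 0.7269  (Unilever)
Σw_i=1.0000  μᵀw=0.1580
σ²=wᵀΣw=λ₁·μ_p+λ₂ = 0.609062·0.158 + -0.067438 = 0.028794 ≈ 0.0288

0.0288


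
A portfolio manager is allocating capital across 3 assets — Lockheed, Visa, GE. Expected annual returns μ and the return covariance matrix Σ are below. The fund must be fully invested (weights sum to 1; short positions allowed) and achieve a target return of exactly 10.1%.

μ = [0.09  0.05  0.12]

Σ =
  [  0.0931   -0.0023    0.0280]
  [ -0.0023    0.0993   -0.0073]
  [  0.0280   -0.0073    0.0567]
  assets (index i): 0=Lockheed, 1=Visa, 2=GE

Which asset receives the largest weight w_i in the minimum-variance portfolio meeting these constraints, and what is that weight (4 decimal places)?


GE (0.6575)

x=Σ⁻¹μ = [0.3769  0.6604  2.0153]
y=Σ⁻¹𝟙 = [6.1976  11.3934  16.0430]
a=μᵀx=0.308778  b=𝟙ᵀx=3.052620  c=𝟙ᵀy=33.634084  D=ac−b²=1.066990
λ₁=(c·0.101−b)/D = (33.634084·0.101−3.052620)/1.066990 = 0.322798
λ₂=(a−b·0.101)/D = (0.308778−3.052620·0.101)/1.066990 = 0.000435
w* = 0.322798·x + 0.000435·y:
  w_0 = 0.322798·0.3769 + 0.000435·6.1976 = 0.1244  (Lockheed)
  w_1 = 0.322798·0.6604 + 0.000435·11.3934 = 0.2181  (Visa)
  w_2 = 0.322798·2.0153 + 0.000435·16.0430 = 0.6575  (GE)
Σw_i=1.0000  μᵀw=0.1010
σ²=wᵀΣw=λ₁·μ_p+λ₂ = 0.322798·0.101 + 0.000435 = 0.033037 ≈ 0.0330


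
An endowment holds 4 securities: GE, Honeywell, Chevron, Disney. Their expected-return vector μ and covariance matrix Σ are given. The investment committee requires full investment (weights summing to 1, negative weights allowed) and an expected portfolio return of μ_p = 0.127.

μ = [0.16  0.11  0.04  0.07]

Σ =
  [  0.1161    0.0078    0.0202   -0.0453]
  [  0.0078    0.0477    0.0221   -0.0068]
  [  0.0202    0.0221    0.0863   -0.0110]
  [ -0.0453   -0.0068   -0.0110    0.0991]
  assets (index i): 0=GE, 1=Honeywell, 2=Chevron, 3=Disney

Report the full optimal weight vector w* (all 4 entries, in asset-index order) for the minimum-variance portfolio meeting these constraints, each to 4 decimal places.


0.3836  0.4592  -0.1369  0.2940

u=Σ⁻¹μ = [1.9565  2.4138  -0.3930  1.7227]
v=Σ⁻¹𝟙 = [13.4058  18.5781  6.0068  18.1603]
a=μᵀu=0.683429  b=𝟙ᵀu=5.700017  c=𝟙ᵀv=56.151079  D=ac−b²=5.885108
λ₁=(c·0.127−b)/D = (56.151079·0.127−5.700017)/5.885108 = 0.243185
λ₂=(a−b·0.127)/D = (0.683429−5.700017·0.127)/5.885108 = -0.006877
w* = 0.243185·u + -0.006877·v:
  w_0 = 0.243185·1.9565 + -0.006877·13.4058 = 0.3836  (GE)
  w_1 = 0.243185·2.4138 + -0.006877·18.5781 = 0.4592  (Honeywell)
  w_2 = 0.243185·-0.3930 + -0.006877·6.0068 = -0.1369  (Chevron)
  w_3 = 0.243185·1.7227 + -0.006877·18.1603 = 0.2940  (Disney)
Σw_i=1.0000  μᵀw=0.1270
σ²=wᵀΣw=λ₁·μ_p+λ₂ = 0.243185·0.127 + -0.006877 = 0.024007 ≈ 0.0240


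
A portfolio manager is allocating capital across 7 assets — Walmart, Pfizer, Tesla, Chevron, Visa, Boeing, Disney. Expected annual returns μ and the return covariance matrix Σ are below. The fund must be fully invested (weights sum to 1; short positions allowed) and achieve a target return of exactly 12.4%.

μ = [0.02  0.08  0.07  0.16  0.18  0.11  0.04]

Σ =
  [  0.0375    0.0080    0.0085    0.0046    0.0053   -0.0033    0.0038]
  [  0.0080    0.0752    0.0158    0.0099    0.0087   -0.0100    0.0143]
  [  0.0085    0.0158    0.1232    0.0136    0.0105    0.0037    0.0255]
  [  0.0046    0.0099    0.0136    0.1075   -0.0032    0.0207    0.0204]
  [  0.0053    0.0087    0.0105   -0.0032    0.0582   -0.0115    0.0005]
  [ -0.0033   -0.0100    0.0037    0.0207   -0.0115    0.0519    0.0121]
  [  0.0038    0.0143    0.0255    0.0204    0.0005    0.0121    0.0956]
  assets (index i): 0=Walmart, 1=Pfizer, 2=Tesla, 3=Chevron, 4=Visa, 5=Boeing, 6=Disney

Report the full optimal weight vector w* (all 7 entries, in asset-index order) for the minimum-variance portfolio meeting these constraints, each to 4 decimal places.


u=Σ⁻¹μ = [-0.0269  0.9402  0.0142  1.0378  3.5541  2.7443  -0.3123]
v=Σ⁻¹𝟙 = [22.9533  10.6910  1.8534  2.1246  18.1763  24.9617  3.7465]
a=μᵀu=1.170844  b=𝟙ᵀu=7.951406  c=𝟙ᵀv=84.506831  D=ac−b²=35.719442
λ₁=(c·0.124−b)/D = (84.506831·0.124−7.951406)/35.719442 = 0.070758
λ₂=(a−b·0.124)/D = (1.170844−7.951406·0.124)/35.719442 = 0.005176
w* = 0.070758·u + 0.005176·v:
  w_0 = 0.070758·-0.0269 + 0.005176·22.9533 = 0.1169  (Walmart)
  w_1 = 0.070758·0.9402 + 0.005176·10.6910 = 0.1219  (Pfizer)
  w_2 = 0.070758·0.0142 + 0.005176·1.8534 = 0.0106  (Tesla)
  w_3 = 0.070758·1.0378 + 0.005176·2.1246 = 0.0844  (Chevron)
  w_4 = 0.070758·3.5541 + 0.005176·18.1763 = 0.3456  (Visa)
  w_5 = 0.070758·2.7443 + 0.005176·24.9617 = 0.3234  (Boeing)
  w_6 = 0.070758·-0.3123 + 0.005176·3.7465 = -0.0027  (Disney)
Σw_i=1.0000  μᵀw=0.1240
σ²=wᵀΣw=λ₁·μ_p+λ₂ = 0.070758·0.124 + 0.005176 = 0.013950 ≈ 0.0139

0.1169  0.1219  0.0106  0.0844  0.3456  0.3234  -0.0027


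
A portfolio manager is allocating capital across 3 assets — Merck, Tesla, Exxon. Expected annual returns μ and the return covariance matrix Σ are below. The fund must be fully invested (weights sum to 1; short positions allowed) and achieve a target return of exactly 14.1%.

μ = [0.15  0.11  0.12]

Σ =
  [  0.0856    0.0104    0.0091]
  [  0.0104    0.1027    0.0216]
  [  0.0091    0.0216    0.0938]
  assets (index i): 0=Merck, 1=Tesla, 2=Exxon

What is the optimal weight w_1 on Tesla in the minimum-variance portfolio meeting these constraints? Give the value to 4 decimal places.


0.0516

p=Σ⁻¹μ = [1.5636  0.7100  0.9641]
q=Σ⁻¹𝟙 = [9.9698  7.0291  8.0751]
a=μᵀp=0.428330  b=𝟙ᵀp=3.237686  c=𝟙ᵀq=25.074029  D=ac−b²=0.257354
λ₁=(c·0.141−b)/D = (25.074029·0.141−3.237686)/0.257354 = 1.156978
λ₂=(a−b·0.141)/D = (0.428330−3.237686·0.141)/0.257354 = -0.109513
w* = 1.156978·p + -0.109513·q:
  w_0 = 1.156978·1.5636 + -0.109513·9.9698 = 0.7172  (Merck)
  w_1 = 1.156978·0.7100 + -0.109513·7.0291 = 0.0516  (Tesla)
  w_2 = 1.156978·0.9641 + -0.109513·8.0751 = 0.2312  (Exxon)
Σw_i=1.0000  μᵀw=0.1410
σ²=wᵀΣw=λ₁·μ_p+λ₂ = 1.156978·0.141 + -0.109513 = 0.053621 ≈ 0.0536


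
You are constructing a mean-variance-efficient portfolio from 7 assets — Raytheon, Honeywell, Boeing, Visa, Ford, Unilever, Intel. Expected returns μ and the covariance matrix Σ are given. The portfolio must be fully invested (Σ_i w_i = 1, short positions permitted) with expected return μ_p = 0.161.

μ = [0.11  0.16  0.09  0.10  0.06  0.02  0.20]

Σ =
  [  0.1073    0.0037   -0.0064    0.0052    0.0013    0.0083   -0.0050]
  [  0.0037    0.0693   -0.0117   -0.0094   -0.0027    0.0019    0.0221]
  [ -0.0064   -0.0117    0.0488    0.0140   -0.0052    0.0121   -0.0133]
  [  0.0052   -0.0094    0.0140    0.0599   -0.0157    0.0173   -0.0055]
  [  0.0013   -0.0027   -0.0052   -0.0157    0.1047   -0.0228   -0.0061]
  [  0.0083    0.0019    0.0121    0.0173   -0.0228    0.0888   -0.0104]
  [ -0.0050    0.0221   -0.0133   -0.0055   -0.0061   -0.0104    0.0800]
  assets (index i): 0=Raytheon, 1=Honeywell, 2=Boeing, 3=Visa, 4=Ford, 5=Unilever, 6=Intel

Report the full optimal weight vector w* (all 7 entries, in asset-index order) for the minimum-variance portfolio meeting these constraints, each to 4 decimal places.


u=Σ⁻¹μ = [1.1469  2.1776  2.8595  1.8107  1.1699  -0.0601  2.6514]
v=Σ⁻¹𝟙 = [9.3297  15.3028  24.7729  15.4983  16.4935  9.8431  16.5769]
a=μᵀu=1.512276  b=𝟙ᵀu=11.755972  c=𝟙ᵀv=107.817300  D=ac−b²=24.846664
λ₁=(c·0.161−b)/D = (107.817300·0.161−11.755972)/24.846664 = 0.225488
λ₂=(a−b·0.161)/D = (1.512276−11.755972·0.161)/24.846664 = -0.015311
w* = 0.225488·u + -0.015311·v:
  w_0 = 0.225488·1.1469 + -0.015311·9.3297 = 0.1158  (Raytheon)
  w_1 = 0.225488·2.1776 + -0.015311·15.3028 = 0.2567  (Honeywell)
  w_2 = 0.225488·2.8595 + -0.015311·24.7729 = 0.2655  (Boeing)
  w_3 = 0.225488·1.8107 + -0.015311·15.4983 = 0.1710  (Visa)
  w_4 = 0.225488·1.1699 + -0.015311·16.4935 = 0.0113  (Ford)
  w_5 = 0.225488·-0.0601 + -0.015311·9.8431 = -0.1643  (Unilever)
  w_6 = 0.225488·2.6514 + -0.015311·16.5769 = 0.3440  (Intel)
Σw_i=1.0000  μᵀw=0.1610
σ²=wᵀΣw=λ₁·μ_p+λ₂ = 0.225488·0.161 + -0.015311 = 0.020992 ≈ 0.0210

0.1158  0.2567  0.2655  0.1710  0.0113  -0.1643  0.3440


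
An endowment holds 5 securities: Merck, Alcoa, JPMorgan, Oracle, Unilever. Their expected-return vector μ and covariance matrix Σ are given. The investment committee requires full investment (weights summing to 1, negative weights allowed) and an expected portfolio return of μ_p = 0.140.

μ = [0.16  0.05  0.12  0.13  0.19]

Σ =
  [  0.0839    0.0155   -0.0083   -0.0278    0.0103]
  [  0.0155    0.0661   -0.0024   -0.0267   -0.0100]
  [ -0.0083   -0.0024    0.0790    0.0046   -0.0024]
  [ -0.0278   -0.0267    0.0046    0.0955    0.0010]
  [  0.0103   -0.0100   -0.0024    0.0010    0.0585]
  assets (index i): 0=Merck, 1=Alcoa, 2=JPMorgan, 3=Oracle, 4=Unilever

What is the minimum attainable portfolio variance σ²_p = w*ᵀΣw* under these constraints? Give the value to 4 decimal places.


u=Σ⁻¹μ = [2.1451  1.7541  1.7576  2.3579  3.2018]
v=Σ⁻¹𝟙 = [13.2824  23.4932  14.1790  20.0239  19.0107]
a=μᵀu=1.556703  b=𝟙ᵀu=11.216483  c=𝟙ᵀv=89.989299  D=ac−b²=14.277088
λ₁=(c·0.140−b)/D = (89.989299·0.140−11.216483)/14.277088 = 0.096800
λ₂=(a−b·0.140)/D = (1.556703−11.216483·0.140)/14.277088 = -0.000953
w* = 0.096800·u + -0.000953·v:
  w_0 = 0.096800·2.1451 + -0.000953·13.2824 = 0.1950  (Merck)
  w_1 = 0.096800·1.7541 + -0.000953·23.4932 = 0.1474  (Alcoa)
  w_2 = 0.096800·1.7576 + -0.000953·14.1790 = 0.1566  (JPMorgan)
  w_3 = 0.096800·2.3579 + -0.000953·20.0239 = 0.2092  (Oracle)
  w_4 = 0.096800·3.2018 + -0.000953·19.0107 = 0.2918  (Unilever)
Σw_i=1.0000  μᵀw=0.1400
σ²=wᵀΣw=λ₁·μ_p+λ₂ = 0.096800·0.140 + -0.000953 = 0.012599 ≈ 0.0126

0.0126


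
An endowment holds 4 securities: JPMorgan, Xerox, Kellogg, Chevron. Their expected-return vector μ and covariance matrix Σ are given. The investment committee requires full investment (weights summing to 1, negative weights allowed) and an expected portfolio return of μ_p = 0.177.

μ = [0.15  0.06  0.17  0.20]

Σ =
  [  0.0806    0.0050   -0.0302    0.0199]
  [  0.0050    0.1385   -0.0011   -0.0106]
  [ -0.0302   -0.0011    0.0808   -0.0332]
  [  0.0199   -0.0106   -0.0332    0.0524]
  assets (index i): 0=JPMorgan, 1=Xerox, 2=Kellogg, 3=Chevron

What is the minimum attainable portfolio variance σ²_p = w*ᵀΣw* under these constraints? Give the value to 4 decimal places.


p=Σ⁻¹μ = [2.2873  0.9154  5.7577  6.7813]
q=Σ⁻¹𝟙 = [15.2629  9.7041  33.0953  36.2193]
a=μᵀp=2.733100  b=𝟙ᵀp=15.741747  c=𝟙ᵀq=94.281609  D=ac−b²=9.878438
λ₁=(c·0.177−b)/D = (94.281609·0.177−15.741747)/9.878438 = 0.095774
λ₂=(a−b·0.177)/D = (2.733100−15.741747·0.177)/9.878438 = -0.005384
w* = 0.095774·p + -0.005384·q:
  w_0 = 0.095774·2.2873 + -0.005384·15.2629 = 0.1369  (JPMorgan)
  w_1 = 0.095774·0.9154 + -0.005384·9.7041 = 0.0354  (Xerox)
  w_2 = 0.095774·5.7577 + -0.005384·33.0953 = 0.3732  (Kellogg)
  w_3 = 0.095774·6.7813 + -0.005384·36.2193 = 0.4545  (Chevron)
Σw_i=1.0000  μᵀw=0.1770
σ²=wᵀΣw=λ₁·μ_p+λ₂ = 0.095774·0.177 + -0.005384 = 0.011568 ≈ 0.0116

0.0116


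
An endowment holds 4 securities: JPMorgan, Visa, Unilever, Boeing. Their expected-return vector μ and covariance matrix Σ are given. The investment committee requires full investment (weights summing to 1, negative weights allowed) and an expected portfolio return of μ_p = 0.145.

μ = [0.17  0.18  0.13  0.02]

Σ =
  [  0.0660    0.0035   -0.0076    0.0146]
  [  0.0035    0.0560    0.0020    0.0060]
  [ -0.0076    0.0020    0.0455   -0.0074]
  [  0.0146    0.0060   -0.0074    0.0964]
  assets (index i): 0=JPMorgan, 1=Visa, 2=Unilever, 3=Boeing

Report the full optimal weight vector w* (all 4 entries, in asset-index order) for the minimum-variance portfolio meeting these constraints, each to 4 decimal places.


u=Σ⁻¹μ = [2.8204  2.9417  3.1730  -0.1592]
v=Σ⁻¹𝟙 = [15.2662  15.0260  25.3429  9.0715]
a=μᵀu=1.418285  b=𝟙ᵀu=8.775933  c=𝟙ᵀv=64.706569  D=ac−b²=14.755367
λ₁=(c·0.145−b)/D = (64.706569·0.145−8.775933)/14.755367 = 0.041105
λ₂=(a−b·0.145)/D = (1.418285−8.775933·0.145)/14.755367 = 0.009879
w* = 0.041105·u + 0.009879·v:
  w_0 = 0.041105·2.8204 + 0.009879·15.2662 = 0.2668  (JPMorgan)
  w_1 = 0.041105·2.9417 + 0.009879·15.0260 = 0.2694  (Visa)
  w_2 = 0.041105·3.1730 + 0.009879·25.3429 = 0.3808  (Unilever)
  w_3 = 0.041105·-0.1592 + 0.009879·9.0715 = 0.0831  (Boeing)
Σw_i=1.0000  μᵀw=0.1450
σ²=wᵀΣw=λ₁·μ_p+λ₂ = 0.041105·0.145 + 0.009879 = 0.015840 ≈ 0.0158

0.2668  0.2694  0.3808  0.0831


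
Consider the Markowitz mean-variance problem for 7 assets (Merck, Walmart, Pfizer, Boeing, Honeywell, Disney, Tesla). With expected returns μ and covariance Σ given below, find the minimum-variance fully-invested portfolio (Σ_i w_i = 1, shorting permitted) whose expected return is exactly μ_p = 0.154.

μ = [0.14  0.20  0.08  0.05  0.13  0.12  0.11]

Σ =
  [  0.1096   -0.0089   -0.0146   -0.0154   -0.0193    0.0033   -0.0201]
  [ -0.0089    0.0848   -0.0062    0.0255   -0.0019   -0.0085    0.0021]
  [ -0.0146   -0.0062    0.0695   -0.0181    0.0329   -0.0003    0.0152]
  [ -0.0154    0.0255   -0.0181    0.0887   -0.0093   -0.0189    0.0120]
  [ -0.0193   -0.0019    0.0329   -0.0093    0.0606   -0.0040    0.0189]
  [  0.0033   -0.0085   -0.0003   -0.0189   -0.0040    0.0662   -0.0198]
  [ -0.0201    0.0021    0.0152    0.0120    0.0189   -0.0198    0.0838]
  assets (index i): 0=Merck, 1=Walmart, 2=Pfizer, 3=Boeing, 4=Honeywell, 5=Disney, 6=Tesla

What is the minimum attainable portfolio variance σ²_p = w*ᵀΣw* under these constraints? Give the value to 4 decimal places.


x=Σ⁻¹μ = [2.3746  2.6645  0.6198  0.9998  2.4660  2.9848  1.7089]
y=Σ⁻¹𝟙 = [19.1822  11.6070  14.2547  19.6049  15.7675  26.2941  13.5069]
a=μᵀx=1.831649  b=𝟙ᵀx=13.818348  c=𝟙ᵀy=120.217276  D=ac−b²=29.249062
λ₁=(c·0.154−b)/D = (120.217276·0.154−13.818348)/29.249062 = 0.160522
λ₂=(a−b·0.154)/D = (1.831649−13.818348·0.154)/29.249062 = -0.010133
w* = 0.160522·x + -0.010133·y:
  w_0 = 0.160522·2.3746 + -0.010133·19.1822 = 0.1868  (Merck)
  w_1 = 0.160522·2.6645 + -0.010133·11.6070 = 0.3101  (Walmart)
  w_2 = 0.160522·0.6198 + -0.010133·14.2547 = -0.0450  (Pfizer)
  w_3 = 0.160522·0.9998 + -0.010133·19.6049 = -0.0382  (Boeing)
  w_4 = 0.160522·2.4660 + -0.010133·15.7675 = 0.2361  (Honeywell)
  w_5 = 0.160522·2.9848 + -0.010133·26.2941 = 0.2127  (Disney)
  w_6 = 0.160522·1.7089 + -0.010133·13.5069 = 0.1375  (Tesla)
Σw_i=1.0000  μᵀw=0.1540
σ²=wᵀΣw=λ₁·μ_p+λ₂ = 0.160522·0.154 + -0.010133 = 0.014587 ≈ 0.0146

0.0146


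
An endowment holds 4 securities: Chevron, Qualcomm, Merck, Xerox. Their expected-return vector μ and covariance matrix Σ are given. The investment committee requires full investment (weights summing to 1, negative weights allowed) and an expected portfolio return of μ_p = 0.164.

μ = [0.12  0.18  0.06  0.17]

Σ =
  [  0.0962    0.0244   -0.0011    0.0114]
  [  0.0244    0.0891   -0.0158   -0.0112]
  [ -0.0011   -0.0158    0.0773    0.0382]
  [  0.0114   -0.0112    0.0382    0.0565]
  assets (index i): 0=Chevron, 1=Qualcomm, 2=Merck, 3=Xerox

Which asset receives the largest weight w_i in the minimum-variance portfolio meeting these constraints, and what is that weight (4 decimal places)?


Xerox (0.5026)

u=Σ⁻¹μ = [0.1863  2.3399  -0.6614  3.8823]
v=Σ⁻¹𝟙 = [5.7069  12.9246  9.3350  12.7982]
a=μᵀu=1.063843  b=𝟙ᵀu=5.747063  c=𝟙ᵀv=40.764778  D=ac−b²=10.338574
λ₁=(c·0.164−b)/D = (40.764778·0.164−5.747063)/10.338574 = 0.090763
λ₂=(a−b·0.164)/D = (1.063843−5.747063·0.164)/10.338574 = 0.011735
w* = 0.090763·u + 0.011735·v:
  w_0 = 0.090763·0.1863 + 0.011735·5.7069 = 0.0839  (Chevron)
  w_1 = 0.090763·2.3399 + 0.011735·12.9246 = 0.3640  (Qualcomm)
  w_2 = 0.090763·-0.6614 + 0.011735·9.3350 = 0.0495  (Merck)
  w_3 = 0.090763·3.8823 + 0.011735·12.7982 = 0.5026  (Xerox)
Σw_i=1.0000  μᵀw=0.1640
σ²=wᵀΣw=λ₁·μ_p+λ₂ = 0.090763·0.164 + 0.011735 = 0.026620 ≈ 0.0266


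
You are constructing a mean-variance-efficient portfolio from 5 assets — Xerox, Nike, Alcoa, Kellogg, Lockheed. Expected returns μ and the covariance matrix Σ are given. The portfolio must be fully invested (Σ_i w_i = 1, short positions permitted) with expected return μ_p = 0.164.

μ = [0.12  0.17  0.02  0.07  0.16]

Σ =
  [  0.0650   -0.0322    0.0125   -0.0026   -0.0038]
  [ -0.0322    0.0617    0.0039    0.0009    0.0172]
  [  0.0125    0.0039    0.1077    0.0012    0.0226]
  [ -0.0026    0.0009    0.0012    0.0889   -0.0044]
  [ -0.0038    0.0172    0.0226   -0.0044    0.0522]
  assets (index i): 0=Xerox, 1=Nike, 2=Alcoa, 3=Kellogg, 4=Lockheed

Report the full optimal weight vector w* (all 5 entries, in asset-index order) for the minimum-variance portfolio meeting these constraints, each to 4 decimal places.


0.4116  0.4255  -0.1529  0.0577  0.2581

u=Σ⁻¹μ = [4.4174  4.4265  -1.0129  1.0068  2.4516]
v=Σ⁻¹𝟙 = [30.1950  28.2529  2.0586  12.4218  12.2016]
a=μᵀu=1.725065  b=𝟙ᵀu=11.289332  c=𝟙ᵀv=85.129813  D=ac−b²=19.405415
λ₁=(c·0.164−b)/D = (85.129813·0.164−11.289332)/19.405415 = 0.137691
λ₂=(a−b·0.164)/D = (1.725065−11.289332·0.164)/19.405415 = -0.006513
w* = 0.137691·u + -0.006513·v:
  w_0 = 0.137691·4.4174 + -0.006513·30.1950 = 0.4116  (Xerox)
  w_1 = 0.137691·4.4265 + -0.006513·28.2529 = 0.4255  (Nike)
  w_2 = 0.137691·-1.0129 + -0.006513·2.0586 = -0.1529  (Alcoa)
  w_3 = 0.137691·1.0068 + -0.006513·12.4218 = 0.0577  (Kellogg)
  w_4 = 0.137691·2.4516 + -0.006513·12.2016 = 0.2581  (Lockheed)
Σw_i=1.0000  μᵀw=0.1640
σ²=wᵀΣw=λ₁·μ_p+λ₂ = 0.137691·0.164 + -0.006513 = 0.016068 ≈ 0.0161


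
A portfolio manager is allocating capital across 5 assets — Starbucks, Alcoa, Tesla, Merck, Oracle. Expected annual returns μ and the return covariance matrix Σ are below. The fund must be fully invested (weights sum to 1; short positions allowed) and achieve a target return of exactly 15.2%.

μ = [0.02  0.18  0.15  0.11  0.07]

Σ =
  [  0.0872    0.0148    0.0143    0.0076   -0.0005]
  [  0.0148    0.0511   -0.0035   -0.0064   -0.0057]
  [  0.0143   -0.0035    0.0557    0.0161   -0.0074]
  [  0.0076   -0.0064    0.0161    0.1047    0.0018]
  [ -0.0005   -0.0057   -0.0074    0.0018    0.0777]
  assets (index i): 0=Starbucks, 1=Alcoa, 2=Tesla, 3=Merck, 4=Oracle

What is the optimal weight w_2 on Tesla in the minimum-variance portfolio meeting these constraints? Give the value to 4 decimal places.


0.3311

x=Σ⁻¹μ = [-1.0981  4.3361  3.1920  0.8788  1.4956]
y=Σ⁻¹𝟙 = [4.1116  22.3695  18.2648  7.5346  16.1024]
a=μᵀx=1.438696  b=𝟙ᵀx=8.804426  c=𝟙ᵀy=68.382872  D=ac−b²=20.864226
λ₁=(c·0.152−b)/D = (68.382872·0.152−8.804426)/20.864226 = 0.076196
λ₂=(a−b·0.152)/D = (1.438696−8.804426·0.152)/20.864226 = 0.004813
w* = 0.076196·x + 0.004813·y:
  w_0 = 0.076196·-1.0981 + 0.004813·4.1116 = -0.0639  (Starbucks)
  w_1 = 0.076196·4.3361 + 0.004813·22.3695 = 0.4381  (Alcoa)
  w_2 = 0.076196·3.1920 + 0.004813·18.2648 = 0.3311  (Tesla)
  w_3 = 0.076196·0.8788 + 0.004813·7.5346 = 0.1032  (Merck)
  w_4 = 0.076196·1.4956 + 0.004813·16.1024 = 0.1915  (Oracle)
Σw_i=1.0000  μᵀw=0.1520
σ²=wᵀΣw=λ₁·μ_p+λ₂ = 0.076196·0.152 + 0.004813 = 0.016395 ≈ 0.0164


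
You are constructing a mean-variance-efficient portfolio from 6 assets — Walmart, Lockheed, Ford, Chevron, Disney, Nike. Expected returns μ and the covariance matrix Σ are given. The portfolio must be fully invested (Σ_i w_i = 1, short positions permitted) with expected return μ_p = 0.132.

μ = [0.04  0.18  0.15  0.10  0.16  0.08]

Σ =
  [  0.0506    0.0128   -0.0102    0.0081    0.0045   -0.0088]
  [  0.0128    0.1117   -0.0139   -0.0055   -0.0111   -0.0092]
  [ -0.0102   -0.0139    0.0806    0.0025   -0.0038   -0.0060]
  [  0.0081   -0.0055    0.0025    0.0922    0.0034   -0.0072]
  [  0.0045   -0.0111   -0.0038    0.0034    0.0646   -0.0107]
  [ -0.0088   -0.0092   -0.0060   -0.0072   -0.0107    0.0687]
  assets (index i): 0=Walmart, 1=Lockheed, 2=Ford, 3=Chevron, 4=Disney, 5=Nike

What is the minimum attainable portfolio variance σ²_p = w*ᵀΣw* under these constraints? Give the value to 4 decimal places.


u=Σ⁻¹μ = [0.6474  2.4634  2.6726  1.1702  3.3574  2.4563]
v=Σ⁻¹𝟙 = [21.1597  13.7145  20.0029  10.4533  21.1700  25.2428]
a=μᵀu=1.720922  b=𝟙ᵀu=12.767376  c=𝟙ᵀv=111.743170  D=ac−b²=29.295410
λ₁=(c·0.132−b)/D = (111.743170·0.132−12.767376)/29.295410 = 0.067680
λ₂=(a−b·0.132)/D = (1.720922−12.767376·0.132)/29.295410 = 0.001216
w* = 0.067680·u + 0.001216·v:
  w_0 = 0.067680·0.6474 + 0.001216·21.1597 = 0.0695  (Walmart)
  w_1 = 0.067680·2.4634 + 0.001216·13.7145 = 0.1834  (Lockheed)
  w_2 = 0.067680·2.6726 + 0.001216·20.0029 = 0.2052  (Ford)
  w_3 = 0.067680·1.1702 + 0.001216·10.4533 = 0.0919  (Chevron)
  w_4 = 0.067680·3.3574 + 0.001216·21.1700 = 0.2530  (Disney)
  w_5 = 0.067680·2.4563 + 0.001216·25.2428 = 0.1969  (Nike)
Σw_i=1.0000  μᵀw=0.1320
σ²=wᵀΣw=λ₁·μ_p+λ₂ = 0.067680·0.132 + 0.001216 = 0.010150 ≈ 0.0101

0.0101


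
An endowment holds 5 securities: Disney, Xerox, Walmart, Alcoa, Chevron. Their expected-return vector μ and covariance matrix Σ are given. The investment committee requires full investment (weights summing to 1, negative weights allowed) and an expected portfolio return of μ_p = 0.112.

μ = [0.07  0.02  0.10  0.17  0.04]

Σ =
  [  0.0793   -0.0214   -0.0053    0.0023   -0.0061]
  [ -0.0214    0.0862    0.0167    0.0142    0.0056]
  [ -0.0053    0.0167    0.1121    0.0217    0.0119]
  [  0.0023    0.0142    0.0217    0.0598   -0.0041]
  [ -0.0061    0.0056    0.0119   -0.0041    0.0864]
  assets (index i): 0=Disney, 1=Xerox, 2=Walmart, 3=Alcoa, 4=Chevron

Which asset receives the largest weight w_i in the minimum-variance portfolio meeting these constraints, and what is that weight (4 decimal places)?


Alcoa (0.4751)

p=Σ⁻¹μ = [0.8409  -0.1207  0.3518  2.7535  0.6124]
q=Σ⁻¹𝟙 = [16.7158  12.0964  4.2175  12.4982  11.9824]
a=μᵀp=0.584211  b=𝟙ᵀp=4.437776  c=𝟙ᵀq=57.510324  D=ac−b²=13.904311
λ₁=(c·0.112−b)/D = (57.510324·0.112−4.437776)/13.904311 = 0.144083
λ₂=(a−b·0.112)/D = (0.584211−4.437776·0.112)/13.904311 = 0.006270
w* = 0.144083·p + 0.006270·q:
  w_0 = 0.144083·0.8409 + 0.006270·16.7158 = 0.2260  (Disney)
  w_1 = 0.144083·-0.1207 + 0.006270·12.0964 = 0.0584  (Xerox)
  w_2 = 0.144083·0.3518 + 0.006270·4.2175 = 0.0771  (Walmart)
  w_3 = 0.144083·2.7535 + 0.006270·12.4982 = 0.4751  (Alcoa)
  w_4 = 0.144083·0.6124 + 0.006270·11.9824 = 0.1634  (Chevron)
Σw_i=1.0000  μᵀw=0.1120
σ²=wᵀΣw=λ₁·μ_p+λ₂ = 0.144083·0.112 + 0.006270 = 0.022407 ≈ 0.0224


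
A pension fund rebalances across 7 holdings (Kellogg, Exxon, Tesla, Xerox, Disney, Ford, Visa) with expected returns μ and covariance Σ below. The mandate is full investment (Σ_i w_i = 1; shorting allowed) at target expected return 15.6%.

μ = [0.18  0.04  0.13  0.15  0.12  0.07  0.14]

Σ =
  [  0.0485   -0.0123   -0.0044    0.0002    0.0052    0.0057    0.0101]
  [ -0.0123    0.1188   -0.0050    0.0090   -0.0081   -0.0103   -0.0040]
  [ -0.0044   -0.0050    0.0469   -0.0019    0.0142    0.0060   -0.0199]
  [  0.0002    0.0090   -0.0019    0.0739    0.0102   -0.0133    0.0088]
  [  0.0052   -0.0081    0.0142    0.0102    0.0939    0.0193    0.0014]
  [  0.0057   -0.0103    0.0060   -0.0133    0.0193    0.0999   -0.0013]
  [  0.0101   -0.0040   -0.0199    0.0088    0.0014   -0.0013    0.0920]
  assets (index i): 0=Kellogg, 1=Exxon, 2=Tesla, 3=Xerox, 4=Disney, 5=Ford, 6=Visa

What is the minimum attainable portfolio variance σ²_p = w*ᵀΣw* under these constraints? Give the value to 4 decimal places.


p=Σ⁻¹μ = [3.8168  0.8801  3.9379  1.8723  0.1990  0.5716  1.8187]
q=Σ⁻¹𝟙 = [22.0174  12.4772  29.2578  12.3908  2.5454  9.6261  14.2356]
a=μᵀp=1.833534  b=𝟙ᵀp=13.096615  c=𝟙ᵀq=102.550344  D=ac−b²=16.508195
λ₁=(c·0.156−b)/D = (102.550344·0.156−13.096615)/16.508195 = 0.175745
λ₂=(a−b·0.156)/D = (1.833534−13.096615·0.156)/16.508195 = -0.012693
w* = 0.175745·p + -0.012693·q:
  w_0 = 0.175745·3.8168 + -0.012693·22.0174 = 0.3913  (Kellogg)
  w_1 = 0.175745·0.8801 + -0.012693·12.4772 = -0.0037  (Exxon)
  w_2 = 0.175745·3.9379 + -0.012693·29.2578 = 0.3207  (Tesla)
  w_3 = 0.175745·1.8723 + -0.012693·12.3908 = 0.1718  (Xerox)
  w_4 = 0.175745·0.1990 + -0.012693·2.5454 = 0.0027  (Disney)
  w_5 = 0.175745·0.5716 + -0.012693·9.6261 = -0.0217  (Ford)
  w_6 = 0.175745·1.8187 + -0.012693·14.2356 = 0.1389  (Visa)
Σw_i=1.0000  μᵀw=0.1560
σ²=wᵀΣw=λ₁·μ_p+λ₂ = 0.175745·0.156 + -0.012693 = 0.014723 ≈ 0.0147

0.0147


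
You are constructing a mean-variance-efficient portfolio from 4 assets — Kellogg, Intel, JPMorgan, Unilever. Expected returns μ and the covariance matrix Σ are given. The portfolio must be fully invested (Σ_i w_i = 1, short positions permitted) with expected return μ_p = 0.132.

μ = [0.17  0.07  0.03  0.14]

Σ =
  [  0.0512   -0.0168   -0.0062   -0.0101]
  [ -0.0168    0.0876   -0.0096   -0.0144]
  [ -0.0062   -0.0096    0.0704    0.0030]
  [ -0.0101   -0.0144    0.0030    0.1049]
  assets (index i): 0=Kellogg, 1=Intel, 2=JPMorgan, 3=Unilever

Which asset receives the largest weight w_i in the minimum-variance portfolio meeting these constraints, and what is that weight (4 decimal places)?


u=Σ⁻¹μ = [4.5404  2.1167  1.0280  2.0329]
v=Σ⁻¹𝟙 = [32.1477  22.1942  19.4179  15.1195]
a=μᵀu=1.235478  b=𝟙ᵀu=9.717966  c=𝟙ᵀv=88.879302  D=ac−b²=15.369559
λ₁=(c·0.132−b)/D = (88.879302·0.132−9.717966)/15.369559 = 0.131045
λ₂=(a−b·0.132)/D = (1.235478−9.717966·0.132)/15.369559 = -0.003077
w* = 0.131045·u + -0.003077·v:
  w_0 = 0.131045·4.5404 + -0.003077·32.1477 = 0.4961  (Kellogg)
  w_1 = 0.131045·2.1167 + -0.003077·22.1942 = 0.2091  (Intel)
  w_2 = 0.131045·1.0280 + -0.003077·19.4179 = 0.0750  (JPMorgan)
  w_3 = 0.131045·2.0329 + -0.003077·15.1195 = 0.2199  (Unilever)
Σw_i=1.0000  μᵀw=0.1320
σ²=wᵀΣw=λ₁·μ_p+λ₂ = 0.131045·0.132 + -0.003077 = 0.014221 ≈ 0.0142

Kellogg (0.4961)


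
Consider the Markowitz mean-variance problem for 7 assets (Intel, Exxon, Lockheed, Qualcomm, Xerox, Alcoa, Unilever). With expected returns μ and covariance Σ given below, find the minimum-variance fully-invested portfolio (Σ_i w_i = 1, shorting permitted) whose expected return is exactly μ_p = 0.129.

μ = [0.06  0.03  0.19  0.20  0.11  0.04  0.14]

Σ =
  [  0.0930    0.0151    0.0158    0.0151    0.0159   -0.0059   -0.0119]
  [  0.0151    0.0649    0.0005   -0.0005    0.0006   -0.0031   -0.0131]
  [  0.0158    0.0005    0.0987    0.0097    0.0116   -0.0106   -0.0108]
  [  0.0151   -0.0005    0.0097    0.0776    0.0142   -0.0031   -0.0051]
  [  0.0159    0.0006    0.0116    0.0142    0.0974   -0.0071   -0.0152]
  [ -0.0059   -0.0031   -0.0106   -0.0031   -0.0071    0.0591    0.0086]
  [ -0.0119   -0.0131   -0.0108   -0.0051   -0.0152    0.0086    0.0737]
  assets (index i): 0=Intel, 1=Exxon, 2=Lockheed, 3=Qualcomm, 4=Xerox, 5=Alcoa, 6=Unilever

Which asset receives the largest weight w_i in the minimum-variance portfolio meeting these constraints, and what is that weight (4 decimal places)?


g=Σ⁻¹μ = [-0.0189  1.0370  1.9592  2.3655  1.0277  0.9451  2.6333]
h=Σ⁻¹𝟙 = [6.0510  18.9079  11.0496  10.5644  10.8796  19.4148  20.2350]
a=μᵀg=1.394842  b=𝟙ᵀg=9.948844  c=𝟙ᵀh=97.102274  D=ac−b²=36.462792
λ₁=(c·0.129−b)/D = (97.102274·0.129−9.948844)/36.462792 = 0.070684
λ₂=(a−b·0.129)/D = (1.394842−9.948844·0.129)/36.462792 = 0.003056
w* = 0.070684·g + 0.003056·h:
  w_0 = 0.070684·-0.0189 + 0.003056·6.0510 = 0.0172  (Intel)
  w_1 = 0.070684·1.0370 + 0.003056·18.9079 = 0.1311  (Exxon)
  w_2 = 0.070684·1.9592 + 0.003056·11.0496 = 0.1723  (Lockheed)
  w_3 = 0.070684·2.3655 + 0.003056·10.5644 = 0.1995  (Qualcomm)
  w_4 = 0.070684·1.0277 + 0.003056·10.8796 = 0.1059  (Xerox)
  w_5 = 0.070684·0.9451 + 0.003056·19.4148 = 0.1261  (Alcoa)
  w_6 = 0.070684·2.6333 + 0.003056·20.2350 = 0.2480  (Unilever)
Σw_i=1.0000  μᵀw=0.1290
σ²=wᵀΣw=λ₁·μ_p+λ₂ = 0.070684·0.129 + 0.003056 = 0.012175 ≈ 0.0122

Unilever (0.2480)


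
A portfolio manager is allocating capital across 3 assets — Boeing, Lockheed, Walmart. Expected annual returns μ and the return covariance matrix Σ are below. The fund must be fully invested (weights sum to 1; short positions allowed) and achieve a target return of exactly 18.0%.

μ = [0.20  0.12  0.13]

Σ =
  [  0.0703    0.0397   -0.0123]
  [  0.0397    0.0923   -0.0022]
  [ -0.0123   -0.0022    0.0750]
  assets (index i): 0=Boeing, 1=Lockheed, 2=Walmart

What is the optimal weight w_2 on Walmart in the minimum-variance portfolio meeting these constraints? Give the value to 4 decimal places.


0.3932

u=Σ⁻¹μ = [3.2718  -0.0531  2.2684]
v=Σ⁻¹𝟙 = [14.0761  5.1563  15.7931]
a=μᵀu=0.942878  b=𝟙ᵀu=5.487074  c=𝟙ᵀv=35.025447  D=ac−b²=2.916731
λ₁=(c·0.180−b)/D = (35.025447·0.180−5.487074)/2.916731 = 0.280282
λ₂=(a−b·0.180)/D = (0.942878−5.487074·0.180)/2.916731 = -0.015358
w* = 0.280282·u + -0.015358·v:
  w_0 = 0.280282·3.2718 + -0.015358·14.0761 = 0.7008  (Boeing)
  w_1 = 0.280282·-0.0531 + -0.015358·5.1563 = -0.0941  (Lockheed)
  w_2 = 0.280282·2.2684 + -0.015358·15.7931 = 0.3932  (Walmart)
Σw_i=1.0000  μᵀw=0.1800
σ²=wᵀΣw=λ₁·μ_p+λ₂ = 0.280282·0.180 + -0.015358 = 0.035093 ≈ 0.0351


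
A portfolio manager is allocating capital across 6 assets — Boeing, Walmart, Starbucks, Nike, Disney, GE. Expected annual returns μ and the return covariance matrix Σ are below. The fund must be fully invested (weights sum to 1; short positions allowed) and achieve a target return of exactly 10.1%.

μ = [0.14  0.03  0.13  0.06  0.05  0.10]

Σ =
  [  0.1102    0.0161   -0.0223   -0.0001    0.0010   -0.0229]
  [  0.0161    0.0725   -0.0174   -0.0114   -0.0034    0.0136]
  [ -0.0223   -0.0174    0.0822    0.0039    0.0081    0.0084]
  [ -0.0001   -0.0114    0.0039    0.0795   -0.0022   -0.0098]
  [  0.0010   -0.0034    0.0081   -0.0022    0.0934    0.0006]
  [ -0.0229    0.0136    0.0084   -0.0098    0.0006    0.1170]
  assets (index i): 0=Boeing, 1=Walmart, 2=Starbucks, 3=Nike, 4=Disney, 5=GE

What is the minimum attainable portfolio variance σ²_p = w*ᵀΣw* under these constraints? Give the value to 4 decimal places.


g=Σ⁻¹μ = [1.8325  0.4311  1.9805  0.8666  0.3731  1.0917]
h=Σ⁻¹𝟙 = [11.7676  16.2725  16.1477  15.5290  10.0803  9.0484]
a=μᵀg=0.706760  b=𝟙ᵀg=6.575434  c=𝟙ᵀh=78.845510  D=ac−b²=12.488505
λ₁=(c·0.101−b)/D = (78.845510·0.101−6.575434)/12.488505 = 0.111139
λ₂=(a−b·0.101)/D = (0.706760−6.575434·0.101)/12.488505 = 0.003414
w* = 0.111139·g + 0.003414·h:
  w_0 = 0.111139·1.8325 + 0.003414·11.7676 = 0.2438  (Boeing)
  w_1 = 0.111139·0.4311 + 0.003414·16.2725 = 0.1035  (Walmart)
  w_2 = 0.111139·1.9805 + 0.003414·16.1477 = 0.2752  (Starbucks)
  w_3 = 0.111139·0.8666 + 0.003414·15.5290 = 0.1493  (Nike)
  w_4 = 0.111139·0.3731 + 0.003414·10.0803 = 0.0759  (Disney)
  w_5 = 0.111139·1.0917 + 0.003414·9.0484 = 0.1522  (GE)
Σw_i=1.0000  μᵀw=0.1010
σ²=wᵀΣw=λ₁·μ_p+λ₂ = 0.111139·0.101 + 0.003414 = 0.014639 ≈ 0.0146

0.0146


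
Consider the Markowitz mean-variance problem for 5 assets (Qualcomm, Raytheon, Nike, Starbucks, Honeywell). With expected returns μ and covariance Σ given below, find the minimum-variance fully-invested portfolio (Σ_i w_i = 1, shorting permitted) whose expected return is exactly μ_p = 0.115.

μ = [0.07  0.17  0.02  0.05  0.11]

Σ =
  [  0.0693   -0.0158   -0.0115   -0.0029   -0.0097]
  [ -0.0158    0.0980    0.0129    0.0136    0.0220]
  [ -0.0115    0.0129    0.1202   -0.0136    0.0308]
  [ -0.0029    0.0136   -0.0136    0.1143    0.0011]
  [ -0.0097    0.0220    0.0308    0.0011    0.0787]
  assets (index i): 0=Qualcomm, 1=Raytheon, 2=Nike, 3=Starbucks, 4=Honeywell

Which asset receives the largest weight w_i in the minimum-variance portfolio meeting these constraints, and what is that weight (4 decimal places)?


Raytheon (0.3567)

u=Σ⁻¹μ = [1.5494  1.7077  -0.1386  0.2459  1.1621]
v=Σ⁻¹𝟙 = [19.4642  8.9465  7.8297  9.0193  9.4143]
a=μᵀu=0.536127  b=𝟙ᵀu=4.526526  c=𝟙ᵀv=54.673963  D=ac−b²=8.822768
λ₁=(c·0.115−b)/D = (54.673963·0.115−4.526526)/8.822768 = 0.199595
λ₂=(a−b·0.115)/D = (0.536127−4.526526·0.115)/8.822768 = 0.001766
w* = 0.199595·u + 0.001766·v:
  w_0 = 0.199595·1.5494 + 0.001766·19.4642 = 0.3436  (Qualcomm)
  w_1 = 0.199595·1.7077 + 0.001766·8.9465 = 0.3567  (Raytheon)
  w_2 = 0.199595·-0.1386 + 0.001766·7.8297 = -0.0138  (Nike)
  w_3 = 0.199595·0.2459 + 0.001766·9.0193 = 0.0650  (Starbucks)
  w_4 = 0.199595·1.1621 + 0.001766·9.4143 = 0.2486  (Honeywell)
Σw_i=1.0000  μᵀw=0.1150
σ²=wᵀΣw=λ₁·μ_p+λ₂ = 0.199595·0.115 + 0.001766 = 0.024719 ≈ 0.0247
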